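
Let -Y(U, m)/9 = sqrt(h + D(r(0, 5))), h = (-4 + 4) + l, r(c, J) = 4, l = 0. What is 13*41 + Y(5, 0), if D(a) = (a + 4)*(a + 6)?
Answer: 533 - 36*sqrt(5) ≈ 452.50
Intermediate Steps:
D(a) = (4 + a)*(6 + a)
h = 0 (h = (-4 + 4) + 0 = 0 + 0 = 0)
Y(U, m) = -36*sqrt(5) (Y(U, m) = -9*sqrt(0 + (24 + 4**2 + 10*4)) = -9*sqrt(0 + (24 + 16 + 40)) = -9*sqrt(0 + 80) = -36*sqrt(5))
13*41 + Y(5, 0) = 13*41 - 36*sqrt(5) = 533 - 36*sqrt(5)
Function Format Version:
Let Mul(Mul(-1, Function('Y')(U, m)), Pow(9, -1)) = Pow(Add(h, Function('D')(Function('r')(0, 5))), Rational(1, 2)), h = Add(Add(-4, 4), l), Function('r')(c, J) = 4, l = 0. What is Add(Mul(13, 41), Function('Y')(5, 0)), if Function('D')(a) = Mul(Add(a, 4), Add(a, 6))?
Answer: Add(533, Mul(-36, Pow(5, Rational(1, 2)))) ≈ 452.50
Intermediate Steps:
Function('D')(a) = Mul(Add(4, a), Add(6, a))
h = 0 (h = Add(Add(-4, 4), 0) = Add(0, 0) = 0)
Function('Y')(U, m) = Mul(-36, Pow(5, Rational(1, 2))) (Function('Y')(U, m) = Mul(-9, Pow(Add(0, Add(24, Pow(4, 2), Mul(10, 4))), Rational(1, 2))) = Mul(-9, Pow(Add(0, Add(24, 16, 40)), Rational(1, 2))) = Mul(-9, Pow(Add(0, 80), Rational(1, 2))) = Mul(-9, Pow(80, Rational(1, 2))) = Mul(-9, Mul(4, Pow(5, Rational(1, 2)))) = Mul(-36, Pow(5, Rational(1, 2))))
Add(Mul(13, 41), Function('Y')(5, 0)) = Add(Mul(13, 41), Mul(-36, Pow(5, Rational(1, 2)))) = Add(533, Mul(-36, Pow(5, Rational(1, 2))))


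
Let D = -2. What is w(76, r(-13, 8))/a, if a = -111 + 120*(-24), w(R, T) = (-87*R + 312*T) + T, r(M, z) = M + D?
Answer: 3769/997 ≈ 3.7803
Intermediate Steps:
r(M, z) = -2 + M (r(M, z) = M - 2 = -2 + M)
w(R, T) = -87*R + 313*T
a = -2991 (a = -111 - 2880 = -2991)
w(76, r(-13, 8))/a = (-87*76 + 313*(-2 - 13))/(-2991) = (-6612 + 313*(-15))*(-1/2991) = (-6612 - 4695)*(-1/2991) = -11307*(-1/2991) = 3769/997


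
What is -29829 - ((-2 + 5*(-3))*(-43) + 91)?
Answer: -30651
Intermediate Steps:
-29829 - ((-2 + 5*(-3))*(-43) + 91) = -29829 - ((-2 - 15)*(-43) + 91) = -29829 - (-17*(-43) + 91) = -29829 - (731 + 91) = -29829 - 1*822 = -29829 - 822 = -30651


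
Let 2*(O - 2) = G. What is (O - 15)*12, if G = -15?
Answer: -246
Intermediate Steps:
O = -11/2 (O = 2 + (½)*(-15) = 2 - 15/2 = -11/2 ≈ -5.5000)
(O - 15)*12 = (-11/2 - 15)*12 = -41/2*12 = -246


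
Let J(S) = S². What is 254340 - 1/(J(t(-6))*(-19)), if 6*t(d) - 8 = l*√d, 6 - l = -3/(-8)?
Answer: 36*(386596800*√6 + 540564313*I)/(19*(2880*√6 + 4027*I)) ≈ 2.5434e+5 - 0.0064697*I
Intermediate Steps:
l = 45/8 (l = 6 - (-3)/(-8) = 6 - (-3)*(-1)/8 = 6 - 1*3/8 = 6 - 3/8 = 45/8 ≈ 5.6250)
t(d) = 4/3 + 15*√d/16 (t(d) = 4/3 + (45*√d/8)/6 = 4/3 + 15*√d/16)
254340 - 1/(J(t(-6))*(-19)) = 254340 - 1/((4/3 + 15*√(-6)/16)²*(-19)) = 254340 - 1/((4/3 + 15*(I*√6)/16)²*(-19)) = 254340 - 1/((4/3 + 15*I*√6/16)²*(-19)) = 254340 - 1/((-19*(4/3 + 15*I*√6/16)²)) = 254340 - (-1)/(19*(4/3 + 15*I*√6/16)²) = 254340 + 1/(19*(4/3 + 15*I*√6/16)²)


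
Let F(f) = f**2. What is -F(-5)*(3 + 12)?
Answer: -375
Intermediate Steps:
-F(-5)*(3 + 12) = -(-5)**2*(3 + 12) = -25*15 = -1*375 = -375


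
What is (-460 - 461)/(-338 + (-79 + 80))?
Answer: 921/337 ≈ 2.7329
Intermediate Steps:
(-460 - 461)/(-338 + (-79 + 80)) = -921/(-338 + 1) = -921/(-337) = -921*(-1/337) = 921/337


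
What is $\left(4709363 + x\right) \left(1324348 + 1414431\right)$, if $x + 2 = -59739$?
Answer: $12734287091538$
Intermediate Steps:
$x = -59741$ ($x = -2 - 59739 = -59741$)
$\left(4709363 + x\right) \left(1324348 + 1414431\right) = \left(4709363 - 59741\right) \left(1324348 + 1414431\right) = 4649622 \cdot 2738779 = 12734287091538$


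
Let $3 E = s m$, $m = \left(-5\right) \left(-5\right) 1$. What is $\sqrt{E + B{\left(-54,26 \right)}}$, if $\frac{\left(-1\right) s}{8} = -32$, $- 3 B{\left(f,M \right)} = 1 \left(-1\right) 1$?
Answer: $\frac{\sqrt{19203}}{3} \approx 46.192$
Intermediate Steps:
$B{\left(f,M \right)} = \frac{1}{3}$ ($B{\left(f,M \right)} = - \frac{1 \left(-1\right) 1}{3} = - \frac{\left(-1\right) 1}{3} = \left(- \frac{1}{3}\right) \left(-1\right) = \frac{1}{3}$)
$s = 256$ ($s = \left(-8\right) \left(-32\right) = 256$)
$m = 25$ ($m = 25 \cdot 1 = 25$)
$E = \frac{6400}{3}$ ($E = \frac{256 \cdot 25}{3} = \frac{1}{3} \cdot 6400 = \frac{6400}{3} \approx 2133.3$)
$\sqrt{E + B{\left(-54,26 \right)}} = \sqrt{\frac{6400}{3} + \frac{1}{3}} = \sqrt{\frac{6401}{3}} = \frac{\sqrt{19203}}{3}$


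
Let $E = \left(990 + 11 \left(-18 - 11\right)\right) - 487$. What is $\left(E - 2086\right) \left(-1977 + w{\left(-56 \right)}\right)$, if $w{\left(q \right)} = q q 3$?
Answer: $-14133762$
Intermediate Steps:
$E = 184$ ($E = \left(990 + 11 \left(-29\right)\right) - 487 = \left(990 - 319\right) - 487 = 671 - 487 = 184$)
$w{\left(q \right)} = 3 q^{2}$ ($w{\left(q \right)} = q^{2} \cdot 3 = 3 q^{2}$)
$\left(E - 2086\right) \left(-1977 + w{\left(-56 \right)}\right) = \left(184 - 2086\right) \left(-1977 + 3 \left(-56\right)^{2}\right) = - 1902 \left(-1977 + 3 \cdot 3136\right) = - 1902 \left(-1977 + 9408\right) = \left(-1902\right) 7431 = -14133762$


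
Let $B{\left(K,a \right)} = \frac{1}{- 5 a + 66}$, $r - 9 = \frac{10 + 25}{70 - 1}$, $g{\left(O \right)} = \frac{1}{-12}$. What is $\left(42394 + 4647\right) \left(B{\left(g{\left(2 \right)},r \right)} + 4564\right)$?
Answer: $\frac{273524833805}{1274} \approx 2.147 \cdot 10^{8}$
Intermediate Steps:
$g{\left(O \right)} = - \frac{1}{12}$
$r = \frac{656}{69}$ ($r = 9 + \frac{10 + 25}{70 - 1} = 9 + \frac{35}{69} = \frac{656}{69} \approx 9.5072$)
$B{\left(K,a \right)} = \frac{1}{66 - 5 a}$
$\left(42394 + 4647\right) \left(B{\left(g{\left(2 \right)},r \right)} + 4564\right) = \left(42394 + 4647\right) \left(- \frac{1}{-66 + 5 \cdot \frac{656}{69}} + 4564\right) = 47041 \left(- \frac{1}{-66 + \frac{3280}{69}} + 4564\right) = 47041 \left(- \frac{1}{- \frac{1274}{69}} + 4564\right) = 47041 \left(\left(-1\right) \left(- \frac{69}{1274}\right) + 4564\right) = 47041 \left(\frac{69}{1274} + 4564\right) = 47041 \cdot \frac{5814605}{1274} = \frac{273524833805}{1274}$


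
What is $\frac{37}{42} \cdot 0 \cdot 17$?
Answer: $0$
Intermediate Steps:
$\frac{37}{42} \cdot 0 \cdot 17 = 0 \cdot 17 = 0$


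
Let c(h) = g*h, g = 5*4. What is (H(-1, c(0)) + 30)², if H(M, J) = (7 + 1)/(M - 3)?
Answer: 784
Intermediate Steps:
g = 20
c(h) = 20*h
H(M, J) = 8/(-3 + M)
(H(-1, c(0)) + 30)² = (8/(-3 - 1) + 30)² = (8/(-4) + 30)² = (8*(-¼) + 30)² = (-2 + 30)² = 28² = 784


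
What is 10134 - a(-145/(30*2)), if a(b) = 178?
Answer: 9956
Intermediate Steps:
10134 - a(-145/(30*2)) = 10134 - 1*178 = 10134 - 178 = 9956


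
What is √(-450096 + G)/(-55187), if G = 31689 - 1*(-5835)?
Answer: -2*I*√103143/55187 ≈ -0.011639*I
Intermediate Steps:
G = 37524 (G = 31689 + 5835 = 37524)
√(-450096 + G)/(-55187) = √(-450096 + 37524)/(-55187) = √(-412572)*(-1/55187) = (2*I*√103143)*(-1/55187) = -2*I*√103143/55187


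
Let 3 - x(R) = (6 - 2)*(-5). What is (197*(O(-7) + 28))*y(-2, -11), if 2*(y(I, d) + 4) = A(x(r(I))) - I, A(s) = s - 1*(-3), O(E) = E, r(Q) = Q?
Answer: 41370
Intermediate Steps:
x(R) = 23 (x(R) = 3 - (6 - 2)*(-5) = 3 - 4*(-5) = 3 - 1*(-20) = 3 + 20 = 23)
A(s) = 3 + s (A(s) = s + 3 = 3 + s)
y(I, d) = 9 - I/2 (y(I, d) = -4 + ((3 + 23) - I)/2 = -4 + (26 - I)/2 = -4 + (13 - I/2) = 9 - I/2)
(197*(O(-7) + 28))*y(-2, -11) = (197*(-7 + 28))*(9 - 1/2*(-2)) = (197*21)*(9 + 1) = 4137*10 = 41370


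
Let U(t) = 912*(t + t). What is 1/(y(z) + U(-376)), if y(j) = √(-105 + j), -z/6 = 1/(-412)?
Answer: -47093248/32297679723561 - I*√55002/10765893241187 ≈ -1.4581e-6 - 2.1784e-11*I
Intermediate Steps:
U(t) = 1824*t (U(t) = 912*(2*t) = 1824*t)
z = 3/206 (z = -6/(-412) = -6*(-1/412) = 3/206 ≈ 0.014563)
1/(y(z) + U(-376)) = 1/(√(-105 + 3/206) + 1824*(-376)) = 1/(√(-21627/206) - 685824) = 1/(9*I*√55002/206 - 685824) = 1/(-685824 + 9*I*√55002/206)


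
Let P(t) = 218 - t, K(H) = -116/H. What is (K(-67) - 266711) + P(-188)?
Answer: -17842319/67 ≈ -2.6630e+5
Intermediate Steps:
(K(-67) - 266711) + P(-188) = (-116/(-67) - 266711) + (218 - 1*(-188)) = (-116*(-1/67) - 266711) + (218 + 188) = (116/67 - 266711) + 406 = -17869521/67 + 406 = -17842319/67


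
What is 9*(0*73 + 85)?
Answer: 765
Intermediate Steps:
9*(0*73 + 85) = 9*(0 + 85) = 9*85 = 765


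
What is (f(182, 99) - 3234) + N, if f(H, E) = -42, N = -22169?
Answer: -25445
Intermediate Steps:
(f(182, 99) - 3234) + N = (-42 - 3234) - 22169 = -3276 - 22169 = -25445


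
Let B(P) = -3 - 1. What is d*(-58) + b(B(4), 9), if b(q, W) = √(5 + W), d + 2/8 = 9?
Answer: -1015/2 + √14 ≈ -503.76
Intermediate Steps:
d = 35/4 (d = -¼ + 9 = 35/4 ≈ 8.7500)
B(P) = -4
d*(-58) + b(B(4), 9) = (35/4)*(-58) + √(5 + 9) = -1015/2 + √14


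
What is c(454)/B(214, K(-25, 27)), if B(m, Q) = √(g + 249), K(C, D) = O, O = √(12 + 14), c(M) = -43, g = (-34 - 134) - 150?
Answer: 43*I*√69/69 ≈ 5.1766*I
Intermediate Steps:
g = -318 (g = -168 - 150 = -318)
O = √26 ≈ 5.0990
K(C, D) = √26
B(m, Q) = I*√69 (B(m, Q) = √(-318 + 249) = √(-69) = I*√69)
c(454)/B(214, K(-25, 27)) = -43*(-I*√69/69) = -(-43)*I*√69/69 = 43*I*√69/69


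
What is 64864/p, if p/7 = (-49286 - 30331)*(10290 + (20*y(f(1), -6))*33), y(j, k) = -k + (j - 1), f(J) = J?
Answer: -32432/3970897875 ≈ -8.1674e-6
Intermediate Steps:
y(j, k) = -1 + j - k (y(j, k) = -k + (-1 + j) = -1 + j - k)
p = -7941795750 (p = 7*((-49286 - 30331)*(10290 + (20*(-1 + 1 - 1*(-6)))*33)) = 7*(-79617*(10290 + (20*(-1 + 1 + 6))*33)) = 7*(-79617*(10290 + (20*6)*33)) = 7*(-79617*(10290 + 120*33)) = 7*(-79617*(10290 + 3960)) = 7*(-79617*14250) = 7*(-1134542250) = -7941795750)
64864/p = 64864/(-7941795750) = 64864*(-1/7941795750) = -32432/3970897875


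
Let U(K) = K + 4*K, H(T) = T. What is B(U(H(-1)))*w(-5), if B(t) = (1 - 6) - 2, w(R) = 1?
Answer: -7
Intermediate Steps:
U(K) = 5*K
B(t) = -7 (B(t) = -5 - 2 = -7)
B(U(H(-1)))*w(-5) = -7*1 = -7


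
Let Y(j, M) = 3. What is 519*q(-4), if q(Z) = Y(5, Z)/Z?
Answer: -1557/4 ≈ -389.25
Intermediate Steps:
q(Z) = 3/Z
519*q(-4) = 519*(3/(-4)) = 519*(3*(-¼)) = 519*(-¾) = -1557/4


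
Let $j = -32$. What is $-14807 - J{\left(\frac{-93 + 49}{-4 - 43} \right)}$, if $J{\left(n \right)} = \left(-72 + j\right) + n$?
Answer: $- \frac{691085}{47} \approx -14704.0$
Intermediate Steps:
$J{\left(n \right)} = -104 + n$ ($J{\left(n \right)} = \left(-72 - 32\right) + n = -104 + n$)
$-14807 - J{\left(\frac{-93 + 49}{-4 - 43} \right)} = -14807 - \left(-104 + \frac{-93 + 49}{-4 - 43}\right) = -14807 - \left(-104 - \frac{44}{-47}\right) = -14807 - \left(-104 - - \frac{44}{47}\right) = -14807 - \left(-104 + \frac{44}{47}\right) = -14807 - - \frac{4844}{47} = -14807 + \frac{4844}{47} = - \frac{691085}{47}$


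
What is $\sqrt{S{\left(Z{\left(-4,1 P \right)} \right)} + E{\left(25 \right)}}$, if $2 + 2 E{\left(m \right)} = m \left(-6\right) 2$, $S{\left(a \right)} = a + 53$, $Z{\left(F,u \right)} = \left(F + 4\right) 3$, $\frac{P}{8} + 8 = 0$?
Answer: $7 i \sqrt{2} \approx 9.8995 i$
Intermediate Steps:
$P = -64$ ($P = -64 + 8 \cdot 0 = -64 + 0 = -64$)
$Z{\left(F,u \right)} = 12 + 3 F$ ($Z{\left(F,u \right)} = \left(4 + F\right) 3 = 12 + 3 F$)
$S{\left(a \right)} = 53 + a$
$E{\left(m \right)} = -1 - 6 m$ ($E{\left(m \right)} = -1 + \frac{m \left(-6\right) 2}{2} = -1 + \frac{- 6 m 2}{2} = -1 + \frac{\left(-12\right) m}{2} = -1 - 6 m$)
$\sqrt{S{\left(Z{\left(-4,1 P \right)} \right)} + E{\left(25 \right)}} = \sqrt{\left(53 + \left(12 + 3 \left(-4\right)\right)\right) - 151} = \sqrt{\left(53 + \left(12 - 12\right)\right) - 151} = \sqrt{\left(53 + 0\right) - 151} = \sqrt{53 - 151} = \sqrt{-98} = 7 i \sqrt{2}$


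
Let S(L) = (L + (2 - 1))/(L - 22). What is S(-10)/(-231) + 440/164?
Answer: 270917/101024 ≈ 2.6817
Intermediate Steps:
S(L) = (1 + L)/(-22 + L) (S(L) = (L + 1)/(-22 + L) = (1 + L)/(-22 + L))
S(-10)/(-231) + 440/164 = ((1 - 10)/(-22 - 10))/(-231) + 440/164 = (-9/(-32))*(-1/231) + 440*(1/164) = -1/32*(-9)*(-1/231) + 110/41 = (9/32)*(-1/231) + 110/41 = -3/2464 + 110/41 = 270917/101024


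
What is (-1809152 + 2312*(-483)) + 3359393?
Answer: 433545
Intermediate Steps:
(-1809152 + 2312*(-483)) + 3359393 = (-1809152 - 1116696) + 3359393 = -2925848 + 3359393 = 433545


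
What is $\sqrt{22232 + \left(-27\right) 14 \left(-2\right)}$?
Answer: $2 \sqrt{5747} \approx 151.62$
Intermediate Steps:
$\sqrt{22232 + \left(-27\right) 14 \left(-2\right)} = \sqrt{22232 - -756} = \sqrt{22232 + 756} = \sqrt{22988} = 2 \sqrt{5747}$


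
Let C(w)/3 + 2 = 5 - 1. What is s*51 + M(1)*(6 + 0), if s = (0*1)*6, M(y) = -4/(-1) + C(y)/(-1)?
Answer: -12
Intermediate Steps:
C(w) = 6 (C(w) = -6 + 3*(5 - 1) = -6 + 3*4 = -6 + 12 = 6)
M(y) = -2 (M(y) = -4/(-1) + 6/(-1) = -4*(-1) + 6*(-1) = 4 - 6 = -2)
s = 0 (s = 0*6 = 0)
s*51 + M(1)*(6 + 0) = 0*51 - 2*(6 + 0) = 0 - 2*6 = 0 - 12 = -12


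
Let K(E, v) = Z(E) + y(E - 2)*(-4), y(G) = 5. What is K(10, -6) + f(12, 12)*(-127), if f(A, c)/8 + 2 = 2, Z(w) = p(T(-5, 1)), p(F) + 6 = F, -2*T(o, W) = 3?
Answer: -55/2 ≈ -27.500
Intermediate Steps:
T(o, W) = -3/2 (T(o, W) = -½*3 = -3/2)
p(F) = -6 + F
Z(w) = -15/2 (Z(w) = -6 - 3/2 = -15/2)
f(A, c) = 0 (f(A, c) = -16 + 8*2 = -16 + 16 = 0)
K(E, v) = -55/2 (K(E, v) = -15/2 + 5*(-4) = -15/2 - 20 = -55/2)
K(10, -6) + f(12, 12)*(-127) = -55/2 + 0*(-127) = -55/2 + 0 = -55/2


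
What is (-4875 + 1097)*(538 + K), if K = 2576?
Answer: -11764692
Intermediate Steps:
(-4875 + 1097)*(538 + K) = (-4875 + 1097)*(538 + 2576) = -3778*3114 = -11764692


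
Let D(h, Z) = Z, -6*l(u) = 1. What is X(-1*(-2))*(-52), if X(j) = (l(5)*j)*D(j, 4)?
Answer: 208/3 ≈ 69.333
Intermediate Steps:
l(u) = -1/6 (l(u) = -1/6*1 = -1/6)
X(j) = -2*j/3 (X(j) = -j/6*4 = -2*j/3)
X(-1*(-2))*(-52) = -(-2)*(-2)/3*(-52) = -2/3*2*(-52) = -4/3*(-52) = 208/3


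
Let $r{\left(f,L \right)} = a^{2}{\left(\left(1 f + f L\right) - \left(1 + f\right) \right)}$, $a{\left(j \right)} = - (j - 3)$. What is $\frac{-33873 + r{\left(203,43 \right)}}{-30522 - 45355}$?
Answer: $- \frac{76091752}{75877} \approx -1002.8$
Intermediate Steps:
$a{\left(j \right)} = 3 - j$ ($a{\left(j \right)} = - (-3 + j) = 3 - j$)
$r{\left(f,L \right)} = \left(4 - L f\right)^{2}$ ($r{\left(f,L \right)} = \left(3 - \left(\left(1 f + f L\right) - \left(1 + f\right)\right)\right)^{2} = \left(3 - \left(\left(f + L f\right) - \left(1 + f\right)\right)\right)^{2} = \left(3 - \left(-1 + L f\right)\right)^{2} = \left(4 - L f\right)^{2}$)
$\frac{-33873 + r{\left(203,43 \right)}}{-30522 - 45355} = \frac{-33873 + \left(-4 + 43 \cdot 203\right)^{2}}{-30522 - 45355} = \frac{-33873 + \left(-4 + 8729\right)^{2}}{-75877} = \left(-33873 + 8725^{2}\right) \left(- \frac{1}{75877}\right) = \left(-33873 + 76125625\right) \left(- \frac{1}{75877}\right) = 76091752 \left(- \frac{1}{75877}\right) = - \frac{76091752}{75877}$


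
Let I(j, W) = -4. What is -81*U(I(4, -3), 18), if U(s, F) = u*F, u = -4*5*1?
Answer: 29160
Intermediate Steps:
u = -20 (u = -20*1 = -20)
U(s, F) = -20*F
-81*U(I(4, -3), 18) = -(-1620)*18 = -81*(-360) = 29160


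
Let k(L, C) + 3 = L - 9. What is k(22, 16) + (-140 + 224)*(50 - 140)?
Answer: -7550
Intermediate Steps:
k(L, C) = -12 + L (k(L, C) = -3 + (L - 9) = -3 + (-9 + L) = -12 + L)
k(22, 16) + (-140 + 224)*(50 - 140) = (-12 + 22) + (-140 + 224)*(50 - 140) = 10 + 84*(-90) = 10 - 7560 = -7550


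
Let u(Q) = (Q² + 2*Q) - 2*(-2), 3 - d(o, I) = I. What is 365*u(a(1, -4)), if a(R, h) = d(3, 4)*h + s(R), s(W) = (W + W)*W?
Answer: 18980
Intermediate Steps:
d(o, I) = 3 - I
s(W) = 2*W² (s(W) = (2*W)*W = 2*W²)
a(R, h) = -h + 2*R² (a(R, h) = (3 - 1*4)*h + 2*R² = (3 - 4)*h + 2*R² = -h + 2*R²)
u(Q) = 4 + Q² + 2*Q (u(Q) = (Q² + 2*Q) + 4 = 4 + Q² + 2*Q)
365*u(a(1, -4)) = 365*(4 + (-1*(-4) + 2*1²)² + 2*(-1*(-4) + 2*1²)) = 365*(4 + (4 + 2*1)² + 2*(4 + 2*1)) = 365*(4 + (4 + 2)² + 2*(4 + 2)) = 365*(4 + 6² + 2*6) = 365*(4 + 36 + 12) = 365*52 = 18980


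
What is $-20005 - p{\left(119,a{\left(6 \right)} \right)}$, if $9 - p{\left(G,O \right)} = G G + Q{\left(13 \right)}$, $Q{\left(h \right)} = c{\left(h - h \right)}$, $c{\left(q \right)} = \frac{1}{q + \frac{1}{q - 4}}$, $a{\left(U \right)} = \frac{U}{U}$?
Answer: $-5857$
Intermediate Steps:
$a{\left(U \right)} = 1$
$c{\left(q \right)} = \frac{1}{q + \frac{1}{-4 + q}}$
$Q{\left(h \right)} = -4$ ($Q{\left(h \right)} = \frac{-4 + \left(h - h\right)}{1 + \left(h - h\right)^{2} - 4 \left(h - h\right)} = \frac{-4 + 0}{1 + 0^{2} - 0} = \frac{1}{1 + 0 + 0} \left(-4\right) = 1^{-1} \left(-4\right) = 1 \left(-4\right) = -4$)
$p{\left(G,O \right)} = 13 - G^{2}$ ($p{\left(G,O \right)} = 9 - \left(G G - 4\right) = 9 - \left(G^{2} - 4\right) = 9 - \left(-4 + G^{2}\right) = 13 - G^{2}$)
$-20005 - p{\left(119,a{\left(6 \right)} \right)} = -20005 - \left(13 - 119^{2}\right) = -20005 - \left(13 - 14161\right) = -20005 - -14148 = -20005 + 14148 = -5857$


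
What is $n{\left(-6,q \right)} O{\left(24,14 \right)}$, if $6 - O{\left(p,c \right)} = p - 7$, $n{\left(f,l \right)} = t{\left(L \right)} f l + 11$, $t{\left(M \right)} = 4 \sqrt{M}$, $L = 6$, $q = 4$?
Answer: $-121 + 1056 \sqrt{6} \approx 2465.7$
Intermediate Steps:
$n{\left(f,l \right)} = 11 + 4 f l \sqrt{6}$ ($n{\left(f,l \right)} = 4 \sqrt{6} f l + 11 = 4 f \sqrt{6} l + 11 = 4 f l \sqrt{6} + 11 = 11 + 4 f l \sqrt{6}$)
$O{\left(p,c \right)} = 13 - p$ ($O{\left(p,c \right)} = 6 - \left(p - 7\right) = 6 - \left(-7 + p\right) = 13 - p$)
$n{\left(-6,q \right)} O{\left(24,14 \right)} = \left(11 + 4 \left(-6\right) 4 \sqrt{6}\right) \left(13 - 24\right) = \left(11 - 96 \sqrt{6}\right) \left(13 - 24\right) = \left(11 - 96 \sqrt{6}\right) \left(-11\right) = -121 + 1056 \sqrt{6}$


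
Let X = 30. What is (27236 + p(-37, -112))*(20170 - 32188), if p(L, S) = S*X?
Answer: -286941768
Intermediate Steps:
p(L, S) = 30*S (p(L, S) = S*30 = 30*S)
(27236 + p(-37, -112))*(20170 - 32188) = (27236 + 30*(-112))*(20170 - 32188) = (27236 - 3360)*(-12018) = 23876*(-12018) = -286941768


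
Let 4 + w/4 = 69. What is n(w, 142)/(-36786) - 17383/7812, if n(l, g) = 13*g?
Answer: -108978665/47895372 ≈ -2.2753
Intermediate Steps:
w = 260 (w = -16 + 4*69 = -16 + 276 = 260)
n(w, 142)/(-36786) - 17383/7812 = (13*142)/(-36786) - 17383/7812 = 1846*(-1/36786) - 17383*1/7812 = -923/18393 - 17383/7812 = -108978665/47895372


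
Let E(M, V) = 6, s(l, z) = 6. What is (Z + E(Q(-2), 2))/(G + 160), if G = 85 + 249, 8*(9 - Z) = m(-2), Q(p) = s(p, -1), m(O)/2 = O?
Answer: 31/988 ≈ 0.031377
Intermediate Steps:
m(O) = 2*O
Q(p) = 6
Z = 19/2 (Z = 9 - (-2)/4 = 9 - ⅛*(-4) = 9 + ½ = 19/2 ≈ 9.5000)
G = 334
(Z + E(Q(-2), 2))/(G + 160) = (19/2 + 6)/(334 + 160) = (31/2)/494 = (31/2)*(1/494) = 31/988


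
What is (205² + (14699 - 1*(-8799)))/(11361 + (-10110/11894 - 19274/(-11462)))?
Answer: 2233171725411/387236862811 ≈ 5.7669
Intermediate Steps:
(205² + (14699 - 1*(-8799)))/(11361 + (-10110/11894 - 19274/(-11462))) = (42025 + (14699 + 8799))/(11361 + (-10110*1/11894 - 19274*(-1/11462))) = (42025 + 23498)/(11361 + (-5055/5947 + 9637/5731)) = 65523/(11361 + 28341034/34082257) = 65523/(387236862811/34082257) = 65523*(34082257/387236862811) = 2233171725411/387236862811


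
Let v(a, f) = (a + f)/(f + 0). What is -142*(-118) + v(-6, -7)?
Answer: 117305/7 ≈ 16758.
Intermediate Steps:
v(a, f) = (a + f)/f
-142*(-118) + v(-6, -7) = -142*(-118) + (-6 - 7)/(-7) = 16756 - 1/7*(-13) = 16756 + 13/7 = 117305/7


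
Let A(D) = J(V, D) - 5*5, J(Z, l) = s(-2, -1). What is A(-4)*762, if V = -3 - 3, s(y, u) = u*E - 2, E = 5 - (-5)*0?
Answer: -24384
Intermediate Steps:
E = 5 (E = 5 - 1*0 = 5 + 0 = 5)
s(y, u) = -2 + 5*u (s(y, u) = u*5 - 2 = 5*u - 2 = -2 + 5*u)
V = -6
J(Z, l) = -7 (J(Z, l) = -2 + 5*(-1) = -2 - 5 = -7)
A(D) = -32 (A(D) = -7 - 5*5 = -7 - 25 = -32)
A(-4)*762 = -32*762 = -24384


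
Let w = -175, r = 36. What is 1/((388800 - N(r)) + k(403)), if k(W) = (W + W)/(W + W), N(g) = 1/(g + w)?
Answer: 139/54043340 ≈ 2.5720e-6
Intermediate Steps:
N(g) = 1/(-175 + g) (N(g) = 1/(g - 175) = 1/(-175 + g))
k(W) = 1 (k(W) = (2*W)/((2*W)) = (2*W)*(1/(2*W)) = 1)
1/((388800 - N(r)) + k(403)) = 1/((388800 - 1/(-175 + 36)) + 1) = 1/((388800 - 1/(-139)) + 1) = 1/((388800 - 1*(-1/139)) + 1) = 1/((388800 + 1/139) + 1) = 1/(54043201/139 + 1) = 1/(54043340/139) = 139/54043340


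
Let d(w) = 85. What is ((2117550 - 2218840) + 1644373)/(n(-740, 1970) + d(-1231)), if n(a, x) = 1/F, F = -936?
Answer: 1444325688/79559 ≈ 18154.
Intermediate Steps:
n(a, x) = -1/936 (n(a, x) = 1/(-936) = -1/936)
((2117550 - 2218840) + 1644373)/(n(-740, 1970) + d(-1231)) = ((2117550 - 2218840) + 1644373)/(-1/936 + 85) = (-101290 + 1644373)/(79559/936) = 1543083*(936/79559) = 1444325688/79559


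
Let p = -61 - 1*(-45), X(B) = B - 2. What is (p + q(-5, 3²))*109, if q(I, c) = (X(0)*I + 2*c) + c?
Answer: 2289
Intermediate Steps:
X(B) = -2 + B
p = -16 (p = -61 + 45 = -16)
q(I, c) = -2*I + 3*c (q(I, c) = ((-2 + 0)*I + 2*c) + c = (-2*I + 2*c) + c = -2*I + 3*c)
(p + q(-5, 3²))*109 = (-16 + (-2*(-5) + 3*3²))*109 = (-16 + (10 + 3*9))*109 = (-16 + (10 + 27))*109 = (-16 + 37)*109 = 21*109 = 2289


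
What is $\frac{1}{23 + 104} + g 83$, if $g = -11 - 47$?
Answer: $- \frac{611377}{127} \approx -4814.0$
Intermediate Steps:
$g = -58$
$\frac{1}{23 + 104} + g 83 = \frac{1}{23 + 104} - 4814 = \frac{1}{127} - 4814 = - \frac{611377}{127}$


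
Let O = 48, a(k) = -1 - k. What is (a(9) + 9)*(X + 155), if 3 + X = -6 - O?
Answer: -98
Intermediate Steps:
X = -57 (X = -3 + (-6 - 1*48) = -3 + (-6 - 48) = -3 - 54 = -57)
(a(9) + 9)*(X + 155) = ((-1 - 1*9) + 9)*(-57 + 155) = ((-1 - 9) + 9)*98 = (-10 + 9)*98 = -1*98 = -98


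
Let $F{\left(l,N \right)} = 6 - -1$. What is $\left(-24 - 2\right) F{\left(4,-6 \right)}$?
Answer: $-182$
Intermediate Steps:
$F{\left(l,N \right)} = 7$ ($F{\left(l,N \right)} = 6 + 1 = 7$)
$\left(-24 - 2\right) F{\left(4,-6 \right)} = \left(-24 - 2\right) 7 = \left(-26\right) 7 = -182$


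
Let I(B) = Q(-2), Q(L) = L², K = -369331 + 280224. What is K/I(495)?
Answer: -89107/4 ≈ -22277.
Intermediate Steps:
K = -89107
I(B) = 4 (I(B) = (-2)² = 4)
K/I(495) = -89107/4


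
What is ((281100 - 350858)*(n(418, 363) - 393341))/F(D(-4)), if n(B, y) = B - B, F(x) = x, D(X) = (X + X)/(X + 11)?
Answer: -96035385173/4 ≈ -2.4009e+10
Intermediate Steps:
D(X) = 2*X/(11 + X) (D(X) = (2*X)/(11 + X) = 2*X/(11 + X))
n(B, y) = 0
((281100 - 350858)*(n(418, 363) - 393341))/F(D(-4)) = ((281100 - 350858)*(0 - 393341))/((2*(-4)/(11 - 4))) = (-69758*(-393341))/((2*(-4)/7)) = 27438681478/((2*(-4)*(1/7))) = 27438681478/(-8/7) = 27438681478*(-7/8) = -96035385173/4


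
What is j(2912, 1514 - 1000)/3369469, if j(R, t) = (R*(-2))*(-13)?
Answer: 75712/3369469 ≈ 0.022470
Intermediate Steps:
j(R, t) = 26*R (j(R, t) = -2*R*(-13) = 26*R)
j(2912, 1514 - 1000)/3369469 = (26*2912)/3369469 = 75712*(1/3369469) = 75712/3369469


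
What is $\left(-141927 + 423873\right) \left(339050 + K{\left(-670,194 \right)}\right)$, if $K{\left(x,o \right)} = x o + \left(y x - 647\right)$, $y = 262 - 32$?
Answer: $15316152558$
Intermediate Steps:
$y = 230$ ($y = 262 - 32 = 230$)
$K{\left(x,o \right)} = -647 + 230 x + o x$ ($K{\left(x,o \right)} = x o + \left(230 x - 647\right) = o x + \left(-647 + 230 x\right) = -647 + 230 x + o x$)
$\left(-141927 + 423873\right) \left(339050 + K{\left(-670,194 \right)}\right) = \left(-141927 + 423873\right) \left(339050 + \left(-647 + 230 \left(-670\right) + 194 \left(-670\right)\right)\right) = 281946 \left(339050 - 284727\right) = 281946 \cdot 54323 = 15316152558$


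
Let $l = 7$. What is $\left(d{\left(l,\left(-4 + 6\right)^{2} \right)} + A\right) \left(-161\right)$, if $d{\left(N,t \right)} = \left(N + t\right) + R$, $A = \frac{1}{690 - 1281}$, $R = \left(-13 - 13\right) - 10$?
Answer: $\frac{2378936}{591} \approx 4025.3$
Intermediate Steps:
$R = -36$ ($R = -26 - 10 = -36$)
$A = - \frac{1}{591}$ ($A = \frac{1}{-591} = - \frac{1}{591} \approx -0.001692$)
$d{\left(N,t \right)} = -36 + N + t$ ($d{\left(N,t \right)} = \left(N + t\right) - 36 = -36 + N + t$)
$\left(d{\left(l,\left(-4 + 6\right)^{2} \right)} + A\right) \left(-161\right) = \left(\left(-36 + 7 + \left(-4 + 6\right)^{2}\right) - \frac{1}{591}\right) \left(-161\right) = \left(\left(-36 + 7 + 2^{2}\right) - \frac{1}{591}\right) \left(-161\right) = \left(\left(-36 + 7 + 4\right) - \frac{1}{591}\right) \left(-161\right) = \left(-25 - \frac{1}{591}\right) \left(-161\right) = \left(- \frac{14776}{591}\right) \left(-161\right) = \frac{2378936}{591}$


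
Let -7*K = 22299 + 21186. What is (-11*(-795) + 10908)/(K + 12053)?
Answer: 137571/40886 ≈ 3.3647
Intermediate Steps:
K = -43485/7 (K = -(22299 + 21186)/7 = -⅐*43485 = -43485/7 ≈ -6212.1)
(-11*(-795) + 10908)/(K + 12053) = (-11*(-795) + 10908)/(-43485/7 + 12053) = (8745 + 10908)/(40886/7) = 19653*(7/40886) = 137571/40886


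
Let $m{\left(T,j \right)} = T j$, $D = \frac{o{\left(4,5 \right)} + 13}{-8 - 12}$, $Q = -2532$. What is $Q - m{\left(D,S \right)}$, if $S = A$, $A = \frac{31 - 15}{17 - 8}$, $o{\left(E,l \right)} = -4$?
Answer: $- \frac{12656}{5} \approx -2531.2$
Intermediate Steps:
$A = \frac{16}{9} \approx 1.7778$
$S = \frac{16}{9} \approx 1.7778$
$D = - \frac{9}{20}$ ($D = \frac{-4 + 13}{-8 - 12} = \frac{9}{-20} = 9 \left(- \frac{1}{20}\right) = - \frac{9}{20} \approx -0.45$)
$Q - m{\left(D,S \right)} = -2532 - \left(- \frac{9}{20}\right) \frac{16}{9} = -2532 - - \frac{4}{5} = -2532 + \frac{4}{5} = - \frac{12656}{5}$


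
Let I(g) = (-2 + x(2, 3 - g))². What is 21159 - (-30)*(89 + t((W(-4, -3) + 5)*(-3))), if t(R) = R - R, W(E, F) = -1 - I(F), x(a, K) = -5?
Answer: 23829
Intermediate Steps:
I(g) = 49 (I(g) = (-2 - 5)² = (-7)² = 49)
W(E, F) = -50 (W(E, F) = -1 - 1*49 = -1 - 49 = -50)
t(R) = 0
21159 - (-30)*(89 + t((W(-4, -3) + 5)*(-3))) = 21159 - (-30)*(89 + 0) = 21159 - (-30)*89 = 21159 - 1*(-2670) = 21159 + 2670 = 23829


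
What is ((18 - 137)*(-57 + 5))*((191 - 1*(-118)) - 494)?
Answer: -1144780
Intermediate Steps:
((18 - 137)*(-57 + 5))*((191 - 1*(-118)) - 494) = (-119*(-52))*((191 + 118) - 494) = 6188*(309 - 494) = 6188*(-185) = -1144780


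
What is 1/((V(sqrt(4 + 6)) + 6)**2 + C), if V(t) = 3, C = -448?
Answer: -1/367 ≈ -0.0027248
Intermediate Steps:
1/((V(sqrt(4 + 6)) + 6)**2 + C) = 1/((3 + 6)**2 - 448) = 1/(9**2 - 448) = 1/(81 - 448) = 1/(-367) = -1/367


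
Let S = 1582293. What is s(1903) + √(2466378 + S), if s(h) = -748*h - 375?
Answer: -1423819 + √4048671 ≈ -1.4218e+6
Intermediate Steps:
s(h) = -375 - 748*h
s(1903) + √(2466378 + S) = (-375 - 748*1903) + √(2466378 + 1582293) = (-375 - 1423444) + √4048671 = -1423819 + √4048671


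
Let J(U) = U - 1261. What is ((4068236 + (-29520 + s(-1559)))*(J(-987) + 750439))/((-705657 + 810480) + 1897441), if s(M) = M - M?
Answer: 68675703699/45506 ≈ 1.5092e+6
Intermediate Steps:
J(U) = -1261 + U
s(M) = 0
((4068236 + (-29520 + s(-1559)))*(J(-987) + 750439))/((-705657 + 810480) + 1897441) = ((4068236 + (-29520 + 0))*((-1261 - 987) + 750439))/((-705657 + 810480) + 1897441) = ((4068236 - 29520)*(-2248 + 750439))/(104823 + 1897441) = (4038716*748191)/2002264 = 3021730962756*(1/2002264) = 68675703699/45506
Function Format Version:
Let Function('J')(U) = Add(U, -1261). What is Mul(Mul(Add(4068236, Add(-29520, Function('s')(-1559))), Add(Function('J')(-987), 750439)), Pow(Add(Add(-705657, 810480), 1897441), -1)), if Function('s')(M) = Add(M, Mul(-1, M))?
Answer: Rational(68675703699, 45506) ≈ 1.5092e+6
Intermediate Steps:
Function('J')(U) = Add(-1261, U)
Function('s')(M) = 0
Mul(Mul(Add(4068236, Add(-29520, Function('s')(-1559))), Add(Function('J')(-987), 750439)), Pow(Add(Add(-705657, 810480), 1897441), -1)) = Mul(Mul(Add(4068236, Add(-29520, 0)), Add(Add(-1261, -987), 750439)), Pow(Add(Add(-705657, 810480), 1897441), -1)) = Mul(Mul(Add(4068236, -29520), Add(-2248, 750439)), Pow(Add(104823, 1897441), -1)) = Mul(Mul(4038716, 748191), Pow(2002264, -1)) = Mul(3021730962756, Rational(1, 2002264)) = Rational(68675703699, 45506)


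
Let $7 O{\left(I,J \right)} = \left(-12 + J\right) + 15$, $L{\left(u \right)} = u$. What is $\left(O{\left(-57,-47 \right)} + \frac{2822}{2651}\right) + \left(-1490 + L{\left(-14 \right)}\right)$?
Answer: $- \frac{28006618}{18557} \approx -1509.2$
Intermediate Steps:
$O{\left(I,J \right)} = \frac{3}{7} + \frac{J}{7}$ ($O{\left(I,J \right)} = \frac{\left(-12 + J\right) + 15}{7} = \frac{3 + J}{7} = \frac{3}{7} + \frac{J}{7}$)
$\left(O{\left(-57,-47 \right)} + \frac{2822}{2651}\right) + \left(-1490 + L{\left(-14 \right)}\right) = \left(\left(\frac{3}{7} + \frac{1}{7} \left(-47\right)\right) + \frac{2822}{2651}\right) - 1504 = \left(\left(\frac{3}{7} - \frac{47}{7}\right) + 2822 \cdot \frac{1}{2651}\right) - 1504 = \left(- \frac{44}{7} + \frac{2822}{2651}\right) - 1504 = - \frac{96890}{18557} - 1504 = - \frac{28006618}{18557}$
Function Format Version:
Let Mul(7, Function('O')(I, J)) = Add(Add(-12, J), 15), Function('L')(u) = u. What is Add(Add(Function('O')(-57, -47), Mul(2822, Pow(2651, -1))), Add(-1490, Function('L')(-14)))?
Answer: Rational(-28006618, 18557) ≈ -1509.2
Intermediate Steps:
Function('O')(I, J) = Add(Rational(3, 7), Mul(Rational(1, 7), J)) (Function('O')(I, J) = Mul(Rational(1, 7), Add(Add(-12, J), 15)) = Mul(Rational(1, 7), Add(3, J)) = Add(Rational(3, 7), Mul(Rational(1, 7), J)))
Add(Add(Function('O')(-57, -47), Mul(2822, Pow(2651, -1))), Add(-1490, Function('L')(-14))) = Add(Add(Add(Rational(3, 7), Mul(Rational(1, 7), -47)), Mul(2822, Pow(2651, -1))), Add(-1490, -14)) = Add(Add(Add(Rational(3, 7), Rational(-47, 7)), Mul(2822, Rational(1, 2651))), -1504) = Add(Add(Rational(-44, 7), Rational(2822, 2651)), -1504) = Add(Rational(-96890, 18557), -1504) = Rational(-28006618, 18557)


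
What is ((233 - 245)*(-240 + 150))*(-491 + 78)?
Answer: -446040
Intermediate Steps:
((233 - 245)*(-240 + 150))*(-491 + 78) = -12*(-90)*(-413) = 1080*(-413) = -446040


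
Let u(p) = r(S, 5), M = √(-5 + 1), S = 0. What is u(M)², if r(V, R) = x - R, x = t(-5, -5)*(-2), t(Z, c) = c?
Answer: 25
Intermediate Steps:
M = 2*I (M = √(-4) = 2*I ≈ 2.0*I)
x = 10 (x = -5*(-2) = 10)
r(V, R) = 10 - R
u(p) = 5 (u(p) = 10 - 1*5 = 10 - 5 = 5)
u(M)² = 5² = 25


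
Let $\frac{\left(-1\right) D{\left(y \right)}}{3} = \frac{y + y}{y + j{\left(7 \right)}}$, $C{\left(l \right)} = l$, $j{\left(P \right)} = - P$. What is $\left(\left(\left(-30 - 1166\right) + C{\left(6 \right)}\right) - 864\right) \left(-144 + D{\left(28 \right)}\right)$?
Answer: $312208$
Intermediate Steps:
$D{\left(y \right)} = - \frac{6 y}{-7 + y}$ ($D{\left(y \right)} = - 3 \frac{y + y}{y - 7} = - 3 \frac{2 y}{y - 7} = - 3 \frac{2 y}{-7 + y} = - \frac{6 y}{-7 + y}$)
$\left(\left(\left(-30 - 1166\right) + C{\left(6 \right)}\right) - 864\right) \left(-144 + D{\left(28 \right)}\right) = \left(\left(\left(-30 - 1166\right) + 6\right) - 864\right) \left(-144 - \frac{168}{-7 + 28}\right) = \left(\left(-1196 + 6\right) - 864\right) \left(-144 - \frac{168}{21}\right) = \left(-1190 - 864\right) \left(-144 - 168 \cdot \frac{1}{21}\right) = - 2054 \left(-144 - 8\right) = \left(-2054\right) \left(-152\right) = 312208$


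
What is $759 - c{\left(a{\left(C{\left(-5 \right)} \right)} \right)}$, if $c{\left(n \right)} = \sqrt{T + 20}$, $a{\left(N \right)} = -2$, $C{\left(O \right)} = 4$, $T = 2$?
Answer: $759 - \sqrt{22} \approx 754.31$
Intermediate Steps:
$c{\left(n \right)} = \sqrt{22}$ ($c{\left(n \right)} = \sqrt{2 + 20} = \sqrt{22}$)
$759 - c{\left(a{\left(C{\left(-5 \right)} \right)} \right)} = 759 - \sqrt{22}$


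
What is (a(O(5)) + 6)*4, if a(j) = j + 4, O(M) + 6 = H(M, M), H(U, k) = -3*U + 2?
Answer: -36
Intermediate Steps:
H(U, k) = 2 - 3*U
O(M) = -4 - 3*M (O(M) = -6 + (2 - 3*M) = -4 - 3*M)
a(j) = 4 + j
(a(O(5)) + 6)*4 = ((4 + (-4 - 3*5)) + 6)*4 = ((4 + (-4 - 15)) + 6)*4 = ((4 - 19) + 6)*4 = (-15 + 6)*4 = -9*4 = -36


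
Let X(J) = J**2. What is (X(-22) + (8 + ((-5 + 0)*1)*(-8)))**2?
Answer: 283024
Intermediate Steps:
(X(-22) + (8 + ((-5 + 0)*1)*(-8)))**2 = ((-22)**2 + (8 + ((-5 + 0)*1)*(-8)))**2 = (484 + (8 - 5*1*(-8)))**2 = (484 + (8 - 5*(-8)))**2 = (484 + (8 + 40))**2 = (484 + 48)**2 = 532**2 = 283024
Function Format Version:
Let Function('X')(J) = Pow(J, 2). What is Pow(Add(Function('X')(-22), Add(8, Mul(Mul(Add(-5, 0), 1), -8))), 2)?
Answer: 283024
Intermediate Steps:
Pow(Add(Function('X')(-22), Add(8, Mul(Mul(Add(-5, 0), 1), -8))), 2) = Pow(Add(Pow(-22, 2), Add(8, Mul(Mul(Add(-5, 0), 1), -8))), 2) = Pow(Add(484, Add(8, Mul(Mul(-5, 1), -8))), 2) = Pow(Add(484, Add(8, Mul(-5, -8))), 2) = Pow(Add(484, Add(8, 40)), 2) = Pow(Add(484, 48), 2) = Pow(532, 2) = 283024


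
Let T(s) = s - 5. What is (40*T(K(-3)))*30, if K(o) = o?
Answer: -9600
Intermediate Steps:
T(s) = -5 + s
(40*T(K(-3)))*30 = (40*(-5 - 3))*30 = (40*(-8))*30 = -320*30 = -9600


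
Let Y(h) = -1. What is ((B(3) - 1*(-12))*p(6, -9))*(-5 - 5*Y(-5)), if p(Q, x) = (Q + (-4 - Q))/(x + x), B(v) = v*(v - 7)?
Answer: 0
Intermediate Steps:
B(v) = v*(-7 + v)
p(Q, x) = -2/x (p(Q, x) = -4*1/(2*x) = -2/x)
((B(3) - 1*(-12))*p(6, -9))*(-5 - 5*Y(-5)) = ((3*(-7 + 3) - 1*(-12))*(-2/(-9)))*(-5 - 5*(-1)) = ((3*(-4) + 12)*(-2*(-⅑)))*(-5 + 5) = ((-12 + 12)*(2/9))*0 = (0*(2/9))*0 = 0*0 = 0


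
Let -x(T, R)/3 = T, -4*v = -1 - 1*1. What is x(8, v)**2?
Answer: 576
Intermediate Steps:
v = 1/2 (v = -(-1 - 1*1)/4 = -(-1 - 1)/4 = -1/4*(-2) = 1/2 ≈ 0.50000)
x(T, R) = -3*T
x(8, v)**2 = (-3*8)**2 = (-24)**2 = 576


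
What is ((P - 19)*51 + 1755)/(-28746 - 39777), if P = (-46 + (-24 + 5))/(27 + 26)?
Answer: -12781/1210573 ≈ -0.010558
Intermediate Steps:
P = -65/53 (P = (-46 - 19)/53 = -65*1/53 = -65/53 ≈ -1.2264)
((P - 19)*51 + 1755)/(-28746 - 39777) = ((-65/53 - 19)*51 + 1755)/(-28746 - 39777) = (-1072/53*51 + 1755)/(-68523) = (-54672/53 + 1755)*(-1/68523) = (38343/53)*(-1/68523) = -12781/1210573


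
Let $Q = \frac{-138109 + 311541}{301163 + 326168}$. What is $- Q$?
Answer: $- \frac{173432}{627331} \approx -0.27646$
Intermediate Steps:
$Q = \frac{173432}{627331} \approx 0.27646$
$- Q = \left(-1\right) \frac{173432}{627331} = - \frac{173432}{627331}$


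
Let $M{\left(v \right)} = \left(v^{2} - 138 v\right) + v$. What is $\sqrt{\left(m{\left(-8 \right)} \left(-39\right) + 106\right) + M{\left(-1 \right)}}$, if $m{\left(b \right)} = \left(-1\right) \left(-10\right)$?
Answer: $i \sqrt{146} \approx 12.083 i$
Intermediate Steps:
$m{\left(b \right)} = 10$
$M{\left(v \right)} = v^{2} - 137 v$
$\sqrt{\left(m{\left(-8 \right)} \left(-39\right) + 106\right) + M{\left(-1 \right)}} = \sqrt{\left(10 \left(-39\right) + 106\right) - \left(-137 - 1\right)} = \sqrt{\left(-390 + 106\right) - -138} = \sqrt{-284 + 138} = \sqrt{-146} = i \sqrt{146}$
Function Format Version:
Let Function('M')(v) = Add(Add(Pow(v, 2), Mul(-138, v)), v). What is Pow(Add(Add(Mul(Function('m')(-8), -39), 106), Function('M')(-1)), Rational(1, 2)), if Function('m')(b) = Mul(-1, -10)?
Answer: Mul(I, Pow(146, Rational(1, 2))) ≈ Mul(12.083, I)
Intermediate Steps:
Function('m')(b) = 10
Function('M')(v) = Add(Pow(v, 2), Mul(-137, v))
Pow(Add(Add(Mul(Function('m')(-8), -39), 106), Function('M')(-1)), Rational(1, 2)) = Pow(Add(Add(Mul(10, -39), 106), Mul(-1, Add(-137, -1))), Rational(1, 2)) = Pow(Add(Add(-390, 106), Mul(-1, -138)), Rational(1, 2)) = Pow(Add(-284, 138), Rational(1, 2)) = Pow(-146, Rational(1, 2)) = Mul(I, Pow(146, Rational(1, 2)))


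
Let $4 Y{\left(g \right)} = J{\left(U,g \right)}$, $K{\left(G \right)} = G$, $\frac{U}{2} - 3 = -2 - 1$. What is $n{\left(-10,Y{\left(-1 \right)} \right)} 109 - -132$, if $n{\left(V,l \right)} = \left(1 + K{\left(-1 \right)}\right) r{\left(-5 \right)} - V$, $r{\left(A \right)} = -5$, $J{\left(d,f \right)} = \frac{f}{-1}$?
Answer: $1222$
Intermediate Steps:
$U = 0$ ($U = 6 + 2 \left(-2 - 1\right) = 6 + 2 \left(-3\right) = 6 - 6 = 0$)
$J{\left(d,f \right)} = - f$ ($J{\left(d,f \right)} = f \left(-1\right) = - f$)
$Y{\left(g \right)} = - \frac{g}{4}$ ($Y{\left(g \right)} = \frac{\left(-1\right) g}{4} = - \frac{g}{4}$)
$n{\left(V,l \right)} = - V$ ($n{\left(V,l \right)} = \left(1 - 1\right) \left(-5\right) - V = 0 \left(-5\right) - V = 0 - V = - V$)
$n{\left(-10,Y{\left(-1 \right)} \right)} 109 - -132 = \left(-1\right) \left(-10\right) 109 - -132 = 10 \cdot 109 + 132 = 1090 + 132 = 1222$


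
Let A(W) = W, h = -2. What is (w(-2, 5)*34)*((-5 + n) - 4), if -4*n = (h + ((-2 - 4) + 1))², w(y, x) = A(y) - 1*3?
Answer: 7225/2 ≈ 3612.5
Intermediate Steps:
w(y, x) = -3 + y (w(y, x) = y - 1*3 = y - 3 = -3 + y)
n = -49/4 (n = -(-2 + ((-2 - 4) + 1))²/4 = -(-2 + (-6 + 1))²/4 = -(-2 - 5)²/4 = -¼*(-7)² = -¼*49 = -49/4 ≈ -12.250)
(w(-2, 5)*34)*((-5 + n) - 4) = ((-3 - 2)*34)*((-5 - 49/4) - 4) = (-5*34)*(-69/4 - 4) = -170*(-85/4) = 7225/2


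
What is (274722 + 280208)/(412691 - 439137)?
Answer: -277465/13223 ≈ -20.984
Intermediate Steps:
(274722 + 280208)/(412691 - 439137) = 554930/(-26446) = 554930*(-1/26446) = -277465/13223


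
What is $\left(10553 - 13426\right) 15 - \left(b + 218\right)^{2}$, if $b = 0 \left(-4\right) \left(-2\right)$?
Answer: $-90619$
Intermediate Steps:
$b = 0$ ($b = 0 \left(-2\right) = 0$)
$\left(10553 - 13426\right) 15 - \left(b + 218\right)^{2} = \left(10553 - 13426\right) 15 - \left(0 + 218\right)^{2} = \left(-2873\right) 15 - 218^{2} = -43095 - 47524 = -90619$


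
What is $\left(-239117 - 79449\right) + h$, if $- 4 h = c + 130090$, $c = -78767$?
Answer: $- \frac{1325587}{4} \approx -3.314 \cdot 10^{5}$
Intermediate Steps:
$h = - \frac{51323}{4}$ ($h = - \frac{-78767 + 130090}{4} = \left(- \frac{1}{4}\right) 51323 = - \frac{51323}{4} \approx -12831.0$)
$\left(-239117 - 79449\right) + h = \left(-239117 - 79449\right) - \frac{51323}{4} = -318566 - \frac{51323}{4} = - \frac{1325587}{4}$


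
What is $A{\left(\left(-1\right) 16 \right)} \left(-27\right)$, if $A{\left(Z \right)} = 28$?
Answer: $-756$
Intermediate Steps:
$A{\left(\left(-1\right) 16 \right)} \left(-27\right) = 28 \left(-27\right) = -756$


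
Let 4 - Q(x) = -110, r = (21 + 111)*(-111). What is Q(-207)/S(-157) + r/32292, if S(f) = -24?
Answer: -18671/3588 ≈ -5.2037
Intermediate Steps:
r = -14652 (r = 132*(-111) = -14652)
Q(x) = 114 (Q(x) = 4 - 1*(-110) = 4 + 110 = 114)
Q(-207)/S(-157) + r/32292 = 114/(-24) - 14652/32292 = 114*(-1/24) - 14652*1/32292 = -19/4 - 407/897 = -18671/3588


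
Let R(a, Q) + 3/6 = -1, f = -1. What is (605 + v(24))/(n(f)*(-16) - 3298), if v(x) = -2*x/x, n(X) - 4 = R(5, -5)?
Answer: -603/3338 ≈ -0.18065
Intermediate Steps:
R(a, Q) = -3/2 (R(a, Q) = -1/2 - 1 = -3/2)
n(X) = 5/2 (n(X) = 4 - 3/2 = 5/2)
v(x) = -2 (v(x) = -2*1 = -2)
(605 + v(24))/(n(f)*(-16) - 3298) = (605 - 2)/((5/2)*(-16) - 3298) = 603/(-40 - 3298) = 603/(-3338) = 603*(-1/3338) = -603/3338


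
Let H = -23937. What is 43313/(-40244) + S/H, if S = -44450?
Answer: 752062519/963320628 ≈ 0.78070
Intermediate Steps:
43313/(-40244) + S/H = 43313/(-40244) - 44450/(-23937) = 43313*(-1/40244) - 44450*(-1/23937) = -43313/40244 + 44450/23937 = 752062519/963320628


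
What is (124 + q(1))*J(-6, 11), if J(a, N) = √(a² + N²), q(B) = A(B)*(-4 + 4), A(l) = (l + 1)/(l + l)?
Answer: 124*√157 ≈ 1553.7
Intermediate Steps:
A(l) = (1 + l)/(2*l) (A(l) = (1 + l)/((2*l)) = (1 + l)*(1/(2*l)) = (1 + l)/(2*l))
q(B) = 0 (q(B) = ((1 + B)/(2*B))*(-4 + 4) = ((1 + B)/(2*B))*0 = 0)
J(a, N) = √(N² + a²)
(124 + q(1))*J(-6, 11) = (124 + 0)*√(11² + (-6)²) = 124*√(121 + 36) = 124*√157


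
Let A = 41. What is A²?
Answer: 1681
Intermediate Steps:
A² = 41² = 1681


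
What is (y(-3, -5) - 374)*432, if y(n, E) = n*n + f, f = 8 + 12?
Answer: -149040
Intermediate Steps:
f = 20
y(n, E) = 20 + n**2 (y(n, E) = n*n + 20 = n**2 + 20 = 20 + n**2)
(y(-3, -5) - 374)*432 = ((20 + (-3)**2) - 374)*432 = ((20 + 9) - 374)*432 = (29 - 374)*432 = -345*432 = -149040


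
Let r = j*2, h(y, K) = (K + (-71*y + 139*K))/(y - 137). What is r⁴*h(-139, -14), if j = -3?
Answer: -854172/23 ≈ -37138.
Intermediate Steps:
h(y, K) = (-71*y + 140*K)/(-137 + y)
r = -6 (r = -3*2 = -6)
r⁴*h(-139, -14) = (-6)⁴*((-71*(-139) + 140*(-14))/(-137 - 139)) = 1296*((9869 - 1960)/(-276)) = 1296*(-1/276*7909) = 1296*(-7909/276) = -854172/23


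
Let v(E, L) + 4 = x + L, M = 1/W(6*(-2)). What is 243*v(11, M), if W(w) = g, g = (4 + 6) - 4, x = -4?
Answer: -3807/2 ≈ -1903.5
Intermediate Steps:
g = 6 (g = 10 - 4 = 6)
W(w) = 6
M = ⅙ (M = 1/6 = ⅙ ≈ 0.16667)
v(E, L) = -8 + L (v(E, L) = -4 + (-4 + L) = -8 + L)
243*v(11, M) = 243*(-8 + ⅙) = 243*(-47/6) = -3807/2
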